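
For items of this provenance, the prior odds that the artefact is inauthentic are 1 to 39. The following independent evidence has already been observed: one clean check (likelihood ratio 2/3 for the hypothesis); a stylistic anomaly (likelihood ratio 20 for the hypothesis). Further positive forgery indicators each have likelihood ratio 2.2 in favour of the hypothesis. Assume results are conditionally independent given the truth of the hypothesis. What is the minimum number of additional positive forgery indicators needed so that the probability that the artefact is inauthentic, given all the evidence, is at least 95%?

Prior odds = 1/39.
Combined Bayes factor of the evidence already in hand = (2/3) × 20 = 40/3.
Odds after that evidence = (1/39) × 40/3 = 40/117.
Target odds = 0.95/0.05 = 19.
Need 2.2ⁿ ≥ 19 ÷ (40/117) = 55.575.
2.2⁵ = 51.53632 falls short of 55.575 but 2.2⁶ = 1771561/15625 reaches it, so n = 6.

6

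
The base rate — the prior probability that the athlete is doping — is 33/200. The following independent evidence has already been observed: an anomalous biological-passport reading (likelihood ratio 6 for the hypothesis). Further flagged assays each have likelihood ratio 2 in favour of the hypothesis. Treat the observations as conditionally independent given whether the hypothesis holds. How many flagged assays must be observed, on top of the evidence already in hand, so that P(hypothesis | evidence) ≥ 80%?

Prior odds = 0.165/0.835 = 33/167.
Bayes factor of the evidence already in hand = 6.
Odds after that evidence = (33/167) × 6 = 198/167.
Target odds = 0.8/0.2 = 4.
Need 2ⁿ ≥ 4 ÷ (198/167) = 334/99.
2¹ = 2 falls short of 334/99 but 2² = 4 reaches it, so n = 2.

2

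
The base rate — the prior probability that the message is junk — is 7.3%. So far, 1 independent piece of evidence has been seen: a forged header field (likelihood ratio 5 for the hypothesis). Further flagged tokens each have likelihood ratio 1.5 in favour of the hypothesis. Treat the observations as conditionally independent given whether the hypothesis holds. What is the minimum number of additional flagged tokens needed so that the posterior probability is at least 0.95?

Prior odds = 0.073/0.927 = 73/927.
Bayes factor of the evidence already in hand = 5.
Odds after that evidence = (73/927) × 5 = 365/927.
Target odds = 0.95/0.05 = 19.
Need 1.5ⁿ ≥ 19 ÷ (365/927) = 17613/365.
1.5⁹ = 19683/512 falls short of 17613/365 but 1.5¹⁰ = 59049/1024 reaches it, so n = 10.

10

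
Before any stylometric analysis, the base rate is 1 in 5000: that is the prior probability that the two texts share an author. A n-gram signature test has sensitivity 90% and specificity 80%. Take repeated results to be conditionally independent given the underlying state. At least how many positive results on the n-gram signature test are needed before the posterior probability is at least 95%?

8

Prior odds = 0.0002/0.9998 = 1/4999.
False-positive rate = 1 − 0.8 = 0.2; likelihood ratio of a positive = 0.9/0.2 = 4.5.
Target odds: 0.95 ÷ 0.05 = 19.
Require 4.5ⁿ ≥ 19 ÷ (1/4999) = 94981.
4.5⁷ = 4782969/128 falls short of 94981 but 4.5⁸ = 43046721/256 reaches it, so n = 8.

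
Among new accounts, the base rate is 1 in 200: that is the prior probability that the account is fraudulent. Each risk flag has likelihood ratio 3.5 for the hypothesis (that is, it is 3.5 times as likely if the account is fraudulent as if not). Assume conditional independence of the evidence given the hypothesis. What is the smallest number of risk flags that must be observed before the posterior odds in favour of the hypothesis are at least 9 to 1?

Prior odds: 0.005 ÷ 0.995 = 1/199.
Likelihood ratio per risk flag = 3.5.
Target odds = 9.
Need (1/199) × 3.5ⁿ ≥ 9, i.e. 3.5ⁿ ≥ 1791.
3.5⁵ = 525.21875 falls short of 1791 but 3.5⁶ = 1838.265625 reaches it, so n = 6.

6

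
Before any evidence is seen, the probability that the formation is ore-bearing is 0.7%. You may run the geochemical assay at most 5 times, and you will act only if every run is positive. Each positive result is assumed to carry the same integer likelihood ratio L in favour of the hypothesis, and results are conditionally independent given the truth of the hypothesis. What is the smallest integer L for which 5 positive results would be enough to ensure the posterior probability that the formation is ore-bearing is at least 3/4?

Prior odds = 0.007/0.993 = 7/993.
Target odds = 0.75/0.25 = 3.
Need L⁵ ≥ 3 ÷ (7/993) = 2979/7.
3⁵ = 243 < 2979/7 ≤ 1024 = 4⁵, so L = 4.

4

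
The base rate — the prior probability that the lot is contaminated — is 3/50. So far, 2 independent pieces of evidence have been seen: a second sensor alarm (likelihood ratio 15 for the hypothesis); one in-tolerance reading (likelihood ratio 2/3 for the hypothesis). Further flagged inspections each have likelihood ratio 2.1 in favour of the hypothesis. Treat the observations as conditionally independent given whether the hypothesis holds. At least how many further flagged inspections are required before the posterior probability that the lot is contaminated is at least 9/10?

Prior odds = 0.06/0.94 = 3/47.
Combined Bayes factor of the evidence already in hand = 15 × (2/3) = 10.
Odds after that evidence = (3/47) × 10 = 30/47.
Target odds = 0.9/0.1 = 9.
Need 2.1ⁿ ≥ 9 ÷ (30/47) = 14.1.
2.1³ = 9.261 falls short of 14.1 but 2.1⁴ = 19.4481 reaches it, so n = 4.

4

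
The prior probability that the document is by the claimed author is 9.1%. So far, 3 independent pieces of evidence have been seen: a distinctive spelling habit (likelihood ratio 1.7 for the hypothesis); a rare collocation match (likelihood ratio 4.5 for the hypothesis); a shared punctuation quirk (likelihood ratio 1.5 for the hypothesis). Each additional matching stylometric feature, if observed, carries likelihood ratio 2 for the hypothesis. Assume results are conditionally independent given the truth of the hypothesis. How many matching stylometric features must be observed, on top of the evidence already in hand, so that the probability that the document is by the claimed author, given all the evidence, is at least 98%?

Prior odds = 0.091/0.909 = 91/909.
Combined Bayes factor of the evidence already in hand = 1.7 × 4.5 × 1.5 = 11.475.
Odds after that evidence = (91/909) × 11.475 = 4641/4040.
Target odds = 0.98/0.02 = 49.
Need 2ⁿ ≥ 49 ÷ (4641/4040) = 28280/663.
2⁵ = 32 falls short of 28280/663 but 2⁶ = 64 reaches it, so n = 6.

6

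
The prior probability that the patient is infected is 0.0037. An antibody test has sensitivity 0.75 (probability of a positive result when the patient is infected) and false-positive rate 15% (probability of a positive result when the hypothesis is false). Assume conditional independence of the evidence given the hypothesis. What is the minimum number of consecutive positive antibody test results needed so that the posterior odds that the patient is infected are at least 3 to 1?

5

Prior odds: 0.0037 ÷ 0.9963 = 37/9963.
Likelihood ratio of a positive result = 0.75/0.15 = 5.
Target odds = 3.
Require 5ⁿ ≥ 3 ÷ (37/9963) = 29889/37.
5⁴ = 625 falls short of 29889/37 but 5⁵ = 3125 reaches it, so n = 5.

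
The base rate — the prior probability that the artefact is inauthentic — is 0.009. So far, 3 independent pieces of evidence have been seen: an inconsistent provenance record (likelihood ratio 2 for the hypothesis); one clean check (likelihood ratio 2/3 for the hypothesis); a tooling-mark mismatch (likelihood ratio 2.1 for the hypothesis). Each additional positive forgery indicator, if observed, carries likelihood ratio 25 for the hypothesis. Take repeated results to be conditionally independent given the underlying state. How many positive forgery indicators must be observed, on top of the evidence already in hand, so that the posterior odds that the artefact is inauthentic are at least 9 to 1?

Prior odds = 0.009/0.991 = 9/991.
Combined Bayes factor of the evidence already in hand = 2 × (2/3) × 2.1 = 2.8.
Odds after that evidence = (9/991) × 2.8 = 126/4955.
Target odds = 9.
Need 25ⁿ ≥ 9 ÷ (126/4955) = 4955/14.
25¹ = 25 falls short of 4955/14 but 25² = 625 reaches it, so n = 2.

2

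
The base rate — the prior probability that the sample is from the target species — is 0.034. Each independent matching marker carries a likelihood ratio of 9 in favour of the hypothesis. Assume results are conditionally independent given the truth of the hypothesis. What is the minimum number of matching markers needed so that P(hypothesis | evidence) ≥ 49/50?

Prior odds = 0.034/0.966 = 17/483.
Likelihood ratio per matching marker = 9.
Target odds: 0.98 ÷ 0.02 = 49.
Need (17/483) × 9ⁿ ≥ 49, i.e. 9ⁿ ≥ 23667/17.
9³ = 729 falls short of 23667/17 but 9⁴ = 6561 reaches it, so n = 4.

4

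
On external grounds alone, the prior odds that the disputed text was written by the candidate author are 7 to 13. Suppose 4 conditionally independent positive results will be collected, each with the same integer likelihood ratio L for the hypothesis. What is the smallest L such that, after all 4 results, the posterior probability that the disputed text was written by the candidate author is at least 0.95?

Prior odds = 7/13.
Target odds = 0.95/0.05 = 19.
Need L⁴ ≥ 19 ÷ (7/13) = 247/7.
2⁴ = 16 < 247/7 ≤ 81 = 3⁴, so L = 3.

3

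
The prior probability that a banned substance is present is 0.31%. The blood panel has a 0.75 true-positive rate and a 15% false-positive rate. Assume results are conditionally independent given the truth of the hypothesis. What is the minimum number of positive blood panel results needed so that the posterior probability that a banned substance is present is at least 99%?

7

Prior odds = 0.0031/0.9969 = 31/9969.
Likelihood ratio of a positive result = 0.75/0.15 = 5.
Target odds: 0.99 ÷ 0.01 = 99.
Require 5ⁿ ≥ 99 ÷ (31/9969) = 986931/31.
5⁶ = 15625 falls short of 986931/31 but 5⁷ = 78125 reaches it, so n = 7.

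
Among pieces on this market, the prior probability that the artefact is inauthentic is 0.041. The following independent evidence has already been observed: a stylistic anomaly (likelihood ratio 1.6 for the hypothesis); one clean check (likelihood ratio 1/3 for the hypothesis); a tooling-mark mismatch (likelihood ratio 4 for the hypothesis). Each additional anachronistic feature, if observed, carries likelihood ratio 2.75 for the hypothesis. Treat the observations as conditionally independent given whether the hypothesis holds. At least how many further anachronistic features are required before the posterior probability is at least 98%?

7

Prior odds = 0.041/0.959 = 41/959.
Combined Bayes factor of the evidence already in hand = 1.6 × (1/3) × 4 = 32/15.
Odds after that evidence = (41/959) × 32/15 = 1312/14385.
Target odds = 0.98/0.02 = 49.
Need 2.75ⁿ ≥ 49 ÷ (1312/14385) = 704865/1312.
2.75⁶ = 1771561/4096 falls short of 704865/1312 but 2.75⁷ = 19487171/16384 reaches it, so n = 7.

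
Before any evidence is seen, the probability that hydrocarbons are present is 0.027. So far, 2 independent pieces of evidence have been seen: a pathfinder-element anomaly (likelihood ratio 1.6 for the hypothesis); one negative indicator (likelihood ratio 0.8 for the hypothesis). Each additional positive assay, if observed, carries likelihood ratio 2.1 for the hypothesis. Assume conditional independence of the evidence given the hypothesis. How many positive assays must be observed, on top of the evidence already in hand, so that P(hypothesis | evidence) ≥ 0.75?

6

Prior odds = 0.027/0.973 = 27/973.
Combined Bayes factor of the evidence already in hand = 1.6 × 0.8 = 1.28.
Odds after that evidence = (27/973) × 1.28 = 864/24325.
Target odds = 0.75/0.25 = 3.
Need 2.1ⁿ ≥ 3 ÷ (864/24325) = 24325/288.
2.1⁵ = 4084101/100000 falls short of 24325/288 but 2.1⁶ = 85766121/1000000 reaches it, so n = 6.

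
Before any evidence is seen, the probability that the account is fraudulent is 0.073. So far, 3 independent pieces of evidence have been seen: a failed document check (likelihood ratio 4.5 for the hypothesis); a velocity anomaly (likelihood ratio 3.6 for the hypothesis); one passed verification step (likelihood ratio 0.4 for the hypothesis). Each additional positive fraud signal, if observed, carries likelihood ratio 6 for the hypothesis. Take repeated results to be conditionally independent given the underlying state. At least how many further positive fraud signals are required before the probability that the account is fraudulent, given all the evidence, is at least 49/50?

3

Prior odds = 0.073/0.927 = 73/927.
Combined Bayes factor of the evidence already in hand = 4.5 × 3.6 × 0.4 = 6.48.
Odds after that evidence = (73/927) × 6.48 = 1314/2575.
Target odds = 0.98/0.02 = 49.
Need 6ⁿ ≥ 49 ÷ (1314/2575) = 126175/1314.
6² = 36 falls short of 126175/1314 but 6³ = 216 reaches it, so n = 3.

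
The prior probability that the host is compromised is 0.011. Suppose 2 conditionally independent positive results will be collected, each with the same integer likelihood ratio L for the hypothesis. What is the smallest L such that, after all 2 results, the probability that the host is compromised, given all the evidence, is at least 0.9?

29

Prior odds = 0.011/0.989 = 11/989.
Target odds = 0.9/0.1 = 9.
Need L² ≥ 9 ÷ (11/989) = 8901/11.
28² = 784 < 8901/11 ≤ 841 = 29², so L = 29.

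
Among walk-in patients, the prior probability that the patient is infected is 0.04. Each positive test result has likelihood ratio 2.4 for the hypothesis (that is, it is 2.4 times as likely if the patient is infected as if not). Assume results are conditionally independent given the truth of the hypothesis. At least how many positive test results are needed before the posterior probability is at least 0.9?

Prior odds: 0.04 ÷ 0.96 = 1/24.
Likelihood ratio per positive test result = 2.4.
Target posterior odds = 0.9/0.1 = 9.
Need (1/24) × 2.4ⁿ ≥ 9, i.e. 2.4ⁿ ≥ 216.
2.4⁶ = 2985984/15625 falls short of 216 but 2.4⁷ = 35831808/78125 reaches it, so n = 7.

7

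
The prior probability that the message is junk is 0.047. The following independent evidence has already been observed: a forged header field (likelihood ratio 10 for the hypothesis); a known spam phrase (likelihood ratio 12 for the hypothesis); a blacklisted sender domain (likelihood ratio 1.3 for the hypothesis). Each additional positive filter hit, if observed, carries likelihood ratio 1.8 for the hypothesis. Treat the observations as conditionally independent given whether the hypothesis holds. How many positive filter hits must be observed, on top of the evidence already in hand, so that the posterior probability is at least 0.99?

Prior odds = 0.047/0.953 = 47/953.
Combined Bayes factor of the evidence already in hand = 10 × 12 × 1.3 = 156.
Odds after that evidence = (47/953) × 156 = 7332/953.
Target odds = 0.99/0.01 = 99.
Need 1.8ⁿ ≥ 99 ÷ (7332/953) = 31449/2444.
1.8⁴ = 10.4976 falls short of 31449/2444 but 1.8⁵ = 18.89568 reaches it, so n = 5.

5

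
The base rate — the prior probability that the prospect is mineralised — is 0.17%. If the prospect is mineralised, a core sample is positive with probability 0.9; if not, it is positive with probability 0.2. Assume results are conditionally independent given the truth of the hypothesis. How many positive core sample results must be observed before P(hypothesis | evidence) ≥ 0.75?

Prior odds = 0.0017/0.9983 = 17/9983.
Likelihood ratio of a positive = 0.9/0.2 = 4.5.
Target posterior odds = 0.75/0.25 = 3.
Require 4.5ⁿ ≥ 3 ÷ (17/9983) = 29949/17.
4.5⁴ = 410.0625 falls short of 29949/17 but 4.5⁵ = 1845.28125 reaches it, so n = 5.

5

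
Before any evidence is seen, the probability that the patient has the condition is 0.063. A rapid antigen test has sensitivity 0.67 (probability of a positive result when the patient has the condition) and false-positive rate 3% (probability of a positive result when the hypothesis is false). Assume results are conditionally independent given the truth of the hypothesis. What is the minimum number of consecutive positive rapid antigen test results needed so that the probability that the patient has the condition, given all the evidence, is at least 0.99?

Prior odds = 0.063/0.937 = 63/937.
Likelihood ratio of a positive result = 0.67/0.03 = 67/3.
Target posterior odds = 0.99/0.01 = 99.
Require (67/3)ⁿ ≥ 99 ÷ (63/937) = 10307/7.
(67/3)² = 4489/9 falls short of 10307/7 but (67/3)³ = 300763/27 reaches it, so n = 3.

3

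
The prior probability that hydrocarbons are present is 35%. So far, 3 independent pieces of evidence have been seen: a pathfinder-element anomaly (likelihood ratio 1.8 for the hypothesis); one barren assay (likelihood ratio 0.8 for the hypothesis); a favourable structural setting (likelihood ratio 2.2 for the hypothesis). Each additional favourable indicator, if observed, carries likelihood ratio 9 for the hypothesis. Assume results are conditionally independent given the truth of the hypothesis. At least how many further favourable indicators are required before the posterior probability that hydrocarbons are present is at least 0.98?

2

Prior odds = 0.35/0.65 = 7/13.
Combined Bayes factor of the evidence already in hand = 1.8 × 0.8 × 2.2 = 3.168.
Odds after that evidence = (7/13) × 3.168 = 2772/1625.
Target odds = 0.98/0.02 = 49.
Need 9ⁿ ≥ 49 ÷ (2772/1625) = 11375/396.
9¹ = 9 falls short of 11375/396 but 9² = 81 reaches it, so n = 2.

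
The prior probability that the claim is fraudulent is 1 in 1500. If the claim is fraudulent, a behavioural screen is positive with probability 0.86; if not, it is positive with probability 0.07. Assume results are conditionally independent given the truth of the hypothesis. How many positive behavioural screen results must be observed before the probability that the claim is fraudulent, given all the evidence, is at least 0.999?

Prior odds: (1/1500) ÷ (1499/1500) = 1/1499.
Likelihood ratio of a positive = 0.86/0.07 = 86/7.
Target posterior odds = 0.999/0.001 = 999.
Require (86/7)ⁿ ≥ 999 ÷ (1/1499) = 1497501.
(86/7)⁵ ≈279899 falls short of 1497501 but (86/7)⁶ ≈3.43876e+06 reaches it, so n = 6.

6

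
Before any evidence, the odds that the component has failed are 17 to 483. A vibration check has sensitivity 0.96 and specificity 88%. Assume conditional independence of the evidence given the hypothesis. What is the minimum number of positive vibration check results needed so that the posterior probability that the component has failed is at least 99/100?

Prior odds = 17/483.
False-positive rate = 1 − 0.88 = 0.12; likelihood ratio of a positive = 0.96/0.12 = 8.
Target posterior odds = 0.99/0.01 = 99.
Require 8ⁿ ≥ 99 ÷ (17/483) = 47817/17.
8³ = 512 falls short of 47817/17 but 8⁴ = 4096 reaches it, so n = 4.

4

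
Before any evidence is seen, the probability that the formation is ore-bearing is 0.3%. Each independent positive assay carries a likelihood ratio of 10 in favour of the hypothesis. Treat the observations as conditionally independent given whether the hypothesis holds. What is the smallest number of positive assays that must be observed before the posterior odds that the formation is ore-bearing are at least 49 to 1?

Prior odds = 0.003/0.997 = 3/997.
Likelihood ratio per positive assay = 10.
Target odds = 49.
Need (3/997) × 10ⁿ ≥ 49, i.e. 10ⁿ ≥ 48853/3.
10⁴ = 10000 falls short of 48853/3 but 10⁵ = 100000 reaches it, so n = 5.

5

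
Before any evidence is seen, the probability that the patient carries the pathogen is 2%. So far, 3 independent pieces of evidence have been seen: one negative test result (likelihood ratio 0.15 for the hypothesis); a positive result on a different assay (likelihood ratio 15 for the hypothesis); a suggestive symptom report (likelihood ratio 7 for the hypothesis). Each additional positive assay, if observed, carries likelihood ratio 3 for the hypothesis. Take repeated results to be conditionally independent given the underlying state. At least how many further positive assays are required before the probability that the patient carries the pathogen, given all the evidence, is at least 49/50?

Prior odds = 0.02/0.98 = 1/49.
Combined Bayes factor of the evidence already in hand = 0.15 × 15 × 7 = 15.75.
Odds after that evidence = (1/49) × 15.75 = 9/28.
Target odds = 0.98/0.02 = 49.
Need 3ⁿ ≥ 49 ÷ (9/28) = 1372/9.
3⁴ = 81 falls short of 1372/9 but 3⁵ = 243 reaches it, so n = 5.

5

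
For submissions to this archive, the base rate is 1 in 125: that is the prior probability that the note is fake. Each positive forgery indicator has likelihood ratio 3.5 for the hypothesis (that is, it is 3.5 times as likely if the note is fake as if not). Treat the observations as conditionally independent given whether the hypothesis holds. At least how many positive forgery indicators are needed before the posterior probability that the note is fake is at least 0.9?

6

Prior odds: 0.008 ÷ 0.992 = 1/124.
Likelihood ratio per positive forgery indicator = 3.5.
Target posterior odds = 0.9/0.1 = 9.
Need (1/124) × 3.5ⁿ ≥ 9, i.e. 3.5ⁿ ≥ 1116.
3.5⁵ = 525.21875 falls short of 1116 but 3.5⁶ = 1838.265625 reaches it, so n = 6.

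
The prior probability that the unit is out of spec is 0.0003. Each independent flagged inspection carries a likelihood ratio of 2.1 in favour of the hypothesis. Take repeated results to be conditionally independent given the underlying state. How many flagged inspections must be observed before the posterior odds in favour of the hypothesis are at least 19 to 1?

Prior odds: 0.0003 ÷ 0.9997 = 3/9997.
Likelihood ratio per flagged inspection = 2.1.
Target odds = 19.
Require 2.1ⁿ ≥ 19 ÷ (3/9997) = 189943/3.
2.1¹⁴ ≈32439.2 falls short of 189943/3 but 2.1¹⁵ ≈68122.3 reaches it, so n = 15.

15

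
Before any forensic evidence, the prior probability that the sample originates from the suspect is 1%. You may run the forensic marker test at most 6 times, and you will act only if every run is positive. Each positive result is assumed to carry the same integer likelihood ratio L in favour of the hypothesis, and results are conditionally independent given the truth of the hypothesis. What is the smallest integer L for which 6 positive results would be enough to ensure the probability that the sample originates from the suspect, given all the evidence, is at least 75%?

3

Prior odds = 0.01/0.99 = 1/99.
Target odds = 0.75/0.25 = 3.
Need L⁶ ≥ 3 ÷ (1/99) = 297.
2⁶ = 64 < 297 ≤ 729 = 3⁶, so L = 3.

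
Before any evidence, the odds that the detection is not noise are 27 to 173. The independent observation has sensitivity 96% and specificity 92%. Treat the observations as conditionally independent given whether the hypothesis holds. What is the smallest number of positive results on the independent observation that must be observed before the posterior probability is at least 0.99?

3

Prior odds = 27/173.
False-positive rate = 1 − 0.92 = 0.08; likelihood ratio of a positive = 0.96/0.08 = 12.
Target posterior odds = 0.99/0.01 = 99.
Require 12ⁿ ≥ 99 ÷ (27/173) = 1903/3.
12² = 144 falls short of 1903/3 but 12³ = 1728 reaches it, so n = 3.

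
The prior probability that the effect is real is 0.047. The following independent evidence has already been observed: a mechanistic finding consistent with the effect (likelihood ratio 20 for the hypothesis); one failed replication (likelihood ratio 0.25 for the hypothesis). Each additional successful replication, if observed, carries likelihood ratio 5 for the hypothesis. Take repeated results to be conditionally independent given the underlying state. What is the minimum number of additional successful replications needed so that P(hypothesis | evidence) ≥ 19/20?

3

Prior odds = 0.047/0.953 = 47/953.
Combined Bayes factor of the evidence already in hand = 20 × 0.25 = 5.
Odds after that evidence = (47/953) × 5 = 235/953.
Target odds = 0.95/0.05 = 19.
Need 5ⁿ ≥ 19 ÷ (235/953) = 18107/235.
5² = 25 falls short of 18107/235 but 5³ = 125 reaches it, so n = 3.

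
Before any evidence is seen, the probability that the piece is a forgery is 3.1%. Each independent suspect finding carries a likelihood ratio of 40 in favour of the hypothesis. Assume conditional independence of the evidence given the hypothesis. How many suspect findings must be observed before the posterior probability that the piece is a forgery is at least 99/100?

3

Prior odds: 0.031 ÷ 0.969 = 31/969.
Likelihood ratio per suspect finding = 40.
Target odds: 0.99 ÷ 0.01 = 99.
Require 40ⁿ ≥ 99 ÷ (31/969) = 95931/31.
40² = 1600 falls short of 95931/31 but 40³ = 64000 reaches it, so n = 3.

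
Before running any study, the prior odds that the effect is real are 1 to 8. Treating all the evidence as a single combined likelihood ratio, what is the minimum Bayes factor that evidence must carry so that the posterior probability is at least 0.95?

152

Prior odds = 0.125.
Target odds = 0.95/0.05 = 19.
Required Bayes factor = 19 ÷ 0.125 = 152.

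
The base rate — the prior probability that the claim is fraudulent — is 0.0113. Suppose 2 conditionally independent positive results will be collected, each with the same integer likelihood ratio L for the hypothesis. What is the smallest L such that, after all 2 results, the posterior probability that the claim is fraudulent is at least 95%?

Prior odds = 0.0113/0.9887 = 113/9887.
Target odds = 0.95/0.05 = 19.
Need L² ≥ 19 ÷ (113/9887) = 187853/113.
40² = 1600 < 187853/113 ≤ 1681 = 41², so L = 41.

41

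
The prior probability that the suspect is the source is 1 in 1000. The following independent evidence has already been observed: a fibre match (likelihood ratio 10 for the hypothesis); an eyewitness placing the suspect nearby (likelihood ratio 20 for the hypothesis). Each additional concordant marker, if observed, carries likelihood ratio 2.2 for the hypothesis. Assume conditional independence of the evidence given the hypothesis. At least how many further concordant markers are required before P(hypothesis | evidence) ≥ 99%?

8

Prior odds = 0.001/0.999 = 1/999.
Combined Bayes factor of the evidence already in hand = 10 × 20 = 200.
Odds after that evidence = (1/999) × 200 = 200/999.
Target odds = 0.99/0.01 = 99.
Need 2.2ⁿ ≥ 99 ÷ (200/999) = 494.505.
2.2⁷ = 19487171/78125 falls short of 494.505 but 2.2⁸ = 214358881/390625 reaches it, so n = 8.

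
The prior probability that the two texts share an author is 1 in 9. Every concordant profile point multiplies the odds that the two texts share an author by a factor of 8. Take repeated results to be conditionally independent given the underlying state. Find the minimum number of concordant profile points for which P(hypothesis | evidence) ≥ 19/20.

Prior odds = (1/9)/(8/9) = 0.125.
Likelihood ratio per concordant profile point = 8.
Target posterior odds = 0.95/0.05 = 19.
Need 0.125 × 8ⁿ ≥ 19, i.e. 8ⁿ ≥ 152.
8² = 64 falls short of 152 but 8³ = 512 reaches it, so n = 3.

3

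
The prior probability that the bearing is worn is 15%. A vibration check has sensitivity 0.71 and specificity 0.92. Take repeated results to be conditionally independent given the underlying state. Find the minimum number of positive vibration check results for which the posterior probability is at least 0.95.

3

Prior odds = 0.15/0.85 = 3/17.
False-positive rate = 1 − 0.92 = 0.08; likelihood ratio of a positive = 0.71/0.08 = 8.875.
Target posterior odds = 0.95/0.05 = 19.
Require 8.875ⁿ ≥ 19 ÷ (3/17) = 323/3.
8.875² = 78.765625 falls short of 323/3 but 8.875³ = 357911/512 reaches it, so n = 3.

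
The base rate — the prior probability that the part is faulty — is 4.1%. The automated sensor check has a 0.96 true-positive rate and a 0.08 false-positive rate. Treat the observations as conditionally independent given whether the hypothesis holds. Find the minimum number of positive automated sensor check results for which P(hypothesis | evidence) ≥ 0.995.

Prior odds: 0.041 ÷ 0.959 = 41/959.
Likelihood ratio of a positive result = 0.96/0.08 = 12.
Target odds: 0.995 ÷ 0.005 = 199.
Require 12ⁿ ≥ 199 ÷ (41/959) = 190841/41.
12³ = 1728 falls short of 190841/41 but 12⁴ = 20736 reaches it, so n = 4.

4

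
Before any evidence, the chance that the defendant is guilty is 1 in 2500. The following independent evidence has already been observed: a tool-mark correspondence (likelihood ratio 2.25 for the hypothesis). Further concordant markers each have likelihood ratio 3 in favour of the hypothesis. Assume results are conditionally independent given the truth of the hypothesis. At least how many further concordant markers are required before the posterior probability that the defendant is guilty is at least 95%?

Prior odds = 0.0004/0.9996 = 1/2499.
Bayes factor of the evidence already in hand = 2.25.
Odds after that evidence = (1/2499) × 2.25 = 3/3332.
Target odds = 0.95/0.05 = 19.
Need 3ⁿ ≥ 19 ÷ (3/3332) = 63308/3.
3⁹ = 19683 falls short of 63308/3 but 3¹⁰ = 59049 reaches it, so n = 10.

10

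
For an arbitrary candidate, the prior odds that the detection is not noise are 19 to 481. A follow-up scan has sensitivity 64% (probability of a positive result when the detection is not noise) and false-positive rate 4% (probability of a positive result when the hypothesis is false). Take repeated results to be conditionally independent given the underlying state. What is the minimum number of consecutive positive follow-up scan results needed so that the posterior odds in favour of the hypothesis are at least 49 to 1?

Prior odds = 19/481.
Likelihood ratio of a positive result = 0.64/0.04 = 16.
Target odds = 49.
Need (19/481) × 16ⁿ ≥ 49, i.e. 16ⁿ ≥ 23569/19.
16² = 256 falls short of 23569/19 but 16³ = 4096 reaches it, so n = 3.

3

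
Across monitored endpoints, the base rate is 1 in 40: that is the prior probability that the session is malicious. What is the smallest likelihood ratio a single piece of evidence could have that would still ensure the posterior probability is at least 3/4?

Prior odds = 0.025/0.975 = 1/39.
Target odds = 0.75/0.25 = 3.
Required Bayes factor = 3 ÷ (1/39) = 117.

117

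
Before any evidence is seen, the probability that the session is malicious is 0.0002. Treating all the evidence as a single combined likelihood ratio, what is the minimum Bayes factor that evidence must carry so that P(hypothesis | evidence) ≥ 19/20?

Prior odds = 0.0002/0.9998 = 1/4999.
Target odds = 0.95/0.05 = 19.
Required Bayes factor = 19 ÷ (1/4999) = 94981.

94981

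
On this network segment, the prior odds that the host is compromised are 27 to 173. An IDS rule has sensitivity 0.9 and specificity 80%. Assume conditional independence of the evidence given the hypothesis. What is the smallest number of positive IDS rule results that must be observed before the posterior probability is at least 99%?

Prior odds = 27/173.
False-positive rate = 1 − 0.8 = 0.2; likelihood ratio of a positive = 0.9/0.2 = 4.5.
Target odds: 0.99 ÷ 0.01 = 99.
Require 4.5ⁿ ≥ 99 ÷ (27/173) = 1903/3.
4.5⁴ = 410.0625 falls short of 1903/3 but 4.5⁵ = 1845.28125 reaches it, so n = 5.

5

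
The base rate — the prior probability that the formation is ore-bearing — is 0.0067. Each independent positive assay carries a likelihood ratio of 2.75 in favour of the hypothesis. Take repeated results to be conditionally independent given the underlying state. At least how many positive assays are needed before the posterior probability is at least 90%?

Prior odds: 0.0067 ÷ 0.9933 = 67/9933.
Likelihood ratio per positive assay = 2.75.
Target odds: 0.9 ÷ 0.1 = 9.
Need (67/9933) × 2.75ⁿ ≥ 9, i.e. 2.75ⁿ ≥ 89397/67.
2.75⁷ = 19487171/16384 falls short of 89397/67 but 2.75⁸ = 214358881/65536 reaches it, so n = 8.

8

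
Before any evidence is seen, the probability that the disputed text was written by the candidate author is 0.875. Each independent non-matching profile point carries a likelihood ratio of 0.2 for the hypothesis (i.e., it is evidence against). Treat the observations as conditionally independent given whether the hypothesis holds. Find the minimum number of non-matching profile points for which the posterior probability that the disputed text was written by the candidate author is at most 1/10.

3

Prior odds = 0.875/0.125 = 7.
Likelihood ratio per non-matching profile point = 0.2.
Target odds: 0.1 ÷ 0.9 = 1/9.
Require 0.2ⁿ ≤ 1/9 ÷ 7 = 1/63.
0.2² = 0.04 is still above 1/63 but 0.2³ = 0.008 is at or below it, so n = 3.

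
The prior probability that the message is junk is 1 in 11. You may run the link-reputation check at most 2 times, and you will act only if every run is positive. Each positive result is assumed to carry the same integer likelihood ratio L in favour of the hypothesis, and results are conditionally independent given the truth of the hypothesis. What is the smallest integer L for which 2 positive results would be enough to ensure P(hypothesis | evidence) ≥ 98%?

23

Prior odds = (1/11)/(10/11) = 0.1.
Target odds = 0.98/0.02 = 49.
Need L² ≥ 49 ÷ 0.1 = 490.
22² = 484 < 490 ≤ 529 = 23², so L = 23.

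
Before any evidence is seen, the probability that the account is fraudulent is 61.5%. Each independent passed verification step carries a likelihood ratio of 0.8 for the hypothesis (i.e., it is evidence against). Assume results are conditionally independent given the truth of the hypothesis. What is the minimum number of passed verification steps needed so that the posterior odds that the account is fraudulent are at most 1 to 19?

16

Prior odds: 0.615 ÷ 0.385 = 123/77.
Likelihood ratio per passed verification step = 0.8.
Target odds = 1/19.
Need (123/77) × 0.8ⁿ ≤ 1/19, i.e. 0.8ⁿ ≤ 77/2337.
0.8¹⁵ ≈0.0351844 is still above 77/2337 but 0.8¹⁶ ≈0.0281475 is at or below it, so n = 16.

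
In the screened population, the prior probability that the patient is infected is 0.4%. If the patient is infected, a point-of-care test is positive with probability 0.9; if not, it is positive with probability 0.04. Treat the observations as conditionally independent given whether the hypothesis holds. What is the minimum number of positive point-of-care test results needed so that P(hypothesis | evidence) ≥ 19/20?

3

Prior odds = 0.004/0.996 = 1/249.
Likelihood ratio of a positive = 0.9/0.04 = 22.5.
Target posterior odds = 0.95/0.05 = 19.
Require 22.5ⁿ ≥ 19 ÷ (1/249) = 4731.
22.5² = 506.25 falls short of 4731 but 22.5³ = 11390.625 reaches it, so n = 3.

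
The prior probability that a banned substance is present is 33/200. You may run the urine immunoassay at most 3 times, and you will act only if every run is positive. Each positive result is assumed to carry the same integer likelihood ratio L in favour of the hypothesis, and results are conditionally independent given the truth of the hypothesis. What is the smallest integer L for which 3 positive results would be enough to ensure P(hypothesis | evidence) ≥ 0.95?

5

Prior odds = 0.165/0.835 = 33/167.
Target odds = 0.95/0.05 = 19.
Need L³ ≥ 19 ÷ (33/167) = 3173/33.
4³ = 64 < 3173/33 ≤ 125 = 5³, so L = 5.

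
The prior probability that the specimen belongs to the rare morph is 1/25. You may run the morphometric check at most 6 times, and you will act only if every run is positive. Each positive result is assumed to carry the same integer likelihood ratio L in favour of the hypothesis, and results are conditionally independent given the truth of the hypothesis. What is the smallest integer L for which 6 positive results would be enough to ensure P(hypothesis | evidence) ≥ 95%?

Prior odds = 0.04/0.96 = 1/24.
Target odds = 0.95/0.05 = 19.
Need L⁶ ≥ 19 ÷ (1/24) = 456.
2⁶ = 64 < 456 ≤ 729 = 3⁶, so L = 3.

3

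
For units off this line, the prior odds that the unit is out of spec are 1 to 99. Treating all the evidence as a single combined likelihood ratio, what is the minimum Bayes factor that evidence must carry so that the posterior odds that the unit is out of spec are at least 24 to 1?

Prior odds = 1/99.
Target odds = 24.
Required Bayes factor = 24 ÷ (1/99) = 2376.

2376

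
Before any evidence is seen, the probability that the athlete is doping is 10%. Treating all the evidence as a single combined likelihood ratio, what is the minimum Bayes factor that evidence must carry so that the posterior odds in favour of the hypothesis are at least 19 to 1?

Prior odds = 0.1/0.9 = 1/9.
Target odds = 19.
Required Bayes factor = 19 ÷ (1/9) = 171.

171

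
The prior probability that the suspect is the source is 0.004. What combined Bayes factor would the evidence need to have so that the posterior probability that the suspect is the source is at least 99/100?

24651

Prior odds = 0.004/0.996 = 1/249.
Target odds = 0.99/0.01 = 99.
Required Bayes factor = 99 ÷ (1/249) = 24651.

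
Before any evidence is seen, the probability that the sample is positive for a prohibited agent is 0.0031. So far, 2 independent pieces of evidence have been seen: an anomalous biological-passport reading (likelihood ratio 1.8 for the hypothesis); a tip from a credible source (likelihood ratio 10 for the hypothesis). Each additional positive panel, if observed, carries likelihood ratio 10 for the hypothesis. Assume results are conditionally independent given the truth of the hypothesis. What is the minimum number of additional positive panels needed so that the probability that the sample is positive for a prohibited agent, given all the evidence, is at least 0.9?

3

Prior odds = 0.0031/0.9969 = 31/9969.
Combined Bayes factor of the evidence already in hand = 1.8 × 10 = 18.
Odds after that evidence = (31/9969) × 18 = 186/3323.
Target odds = 0.9/0.1 = 9.
Need 10ⁿ ≥ 9 ÷ (186/3323) = 9969/62.
10² = 100 falls short of 9969/62 but 10³ = 1000 reaches it, so n = 3.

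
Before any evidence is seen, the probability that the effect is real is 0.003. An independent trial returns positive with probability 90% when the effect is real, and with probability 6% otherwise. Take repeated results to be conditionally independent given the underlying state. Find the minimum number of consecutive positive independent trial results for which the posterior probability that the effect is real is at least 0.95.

4

Prior odds = 0.003/0.997 = 3/997.
Likelihood ratio of a positive result = 0.9/0.06 = 15.
Target odds: 0.95 ÷ 0.05 = 19.
Require 15ⁿ ≥ 19 ÷ (3/997) = 18943/3.
15³ = 3375 falls short of 18943/3 but 15⁴ = 50625 reaches it, so n = 4.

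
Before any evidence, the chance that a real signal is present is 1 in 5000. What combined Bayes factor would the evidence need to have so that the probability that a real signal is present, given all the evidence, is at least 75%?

14997

Prior odds = 0.0002/0.9998 = 1/4999.
Target odds = 0.75/0.25 = 3.
Required Bayes factor = 3 ÷ (1/4999) = 14997.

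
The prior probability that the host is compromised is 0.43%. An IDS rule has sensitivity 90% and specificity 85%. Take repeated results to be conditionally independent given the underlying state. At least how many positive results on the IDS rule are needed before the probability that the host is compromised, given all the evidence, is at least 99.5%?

Prior odds = 0.0043/0.9957 = 43/9957.
False-positive rate = 1 − 0.85 = 0.15; likelihood ratio of a positive = 0.9/0.15 = 6.
Target posterior odds = 0.995/0.005 = 199.
Require 6ⁿ ≥ 199 ÷ (43/9957) = 1981443/43.
6⁵ = 7776 falls short of 1981443/43 but 6⁶ = 46656 reaches it, so n = 6.

6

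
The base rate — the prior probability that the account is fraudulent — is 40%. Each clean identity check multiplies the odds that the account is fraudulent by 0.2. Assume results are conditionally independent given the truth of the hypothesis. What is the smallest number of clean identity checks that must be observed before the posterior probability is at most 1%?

3

Prior odds = 0.4/0.6 = 2/3.
Likelihood ratio per clean identity check = 0.2.
Target posterior odds = 0.01/0.99 = 1/99.
Need (2/3) × 0.2ⁿ ≤ 1/99, i.e. 0.2ⁿ ≤ 1/66.
0.2² = 0.04 is still above 1/66 but 0.2³ = 0.008 is at or below it, so n = 3.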